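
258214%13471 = 2265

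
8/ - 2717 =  - 8/2717 = - 0.00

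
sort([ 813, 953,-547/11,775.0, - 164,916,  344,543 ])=[  -  164, - 547/11,344 , 543,775.0,  813,  916,  953]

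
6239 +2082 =8321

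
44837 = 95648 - 50811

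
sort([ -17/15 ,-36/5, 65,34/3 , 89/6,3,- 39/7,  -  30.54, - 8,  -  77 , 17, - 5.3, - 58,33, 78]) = [  -  77,-58 , -30.54,  -  8, - 36/5, - 39/7, - 5.3 ,-17/15,3, 34/3, 89/6, 17,  33, 65, 78]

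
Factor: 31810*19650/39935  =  2^2 * 3^1*5^2 *7^( - 2)*131^1*163^(-1)  *3181^1  =  125013300/7987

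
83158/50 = 1663 + 4/25 = 1663.16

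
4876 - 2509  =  2367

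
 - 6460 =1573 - 8033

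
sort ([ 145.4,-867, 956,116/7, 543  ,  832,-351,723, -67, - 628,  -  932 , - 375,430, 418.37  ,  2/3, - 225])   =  [ - 932, - 867, - 628 , - 375, - 351,-225, - 67,2/3, 116/7,145.4, 418.37, 430,543,723,832,  956]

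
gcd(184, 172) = 4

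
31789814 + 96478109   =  128267923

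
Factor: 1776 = 2^4*3^1*37^1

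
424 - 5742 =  - 5318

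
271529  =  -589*( - 461)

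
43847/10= 4384 + 7/10 = 4384.70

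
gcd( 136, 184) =8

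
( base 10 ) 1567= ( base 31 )1JH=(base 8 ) 3037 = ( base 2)11000011111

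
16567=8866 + 7701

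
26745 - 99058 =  - 72313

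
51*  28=1428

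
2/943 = 2/943 = 0.00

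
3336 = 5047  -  1711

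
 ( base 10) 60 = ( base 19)33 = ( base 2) 111100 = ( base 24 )2C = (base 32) 1S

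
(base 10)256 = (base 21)C4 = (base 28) 94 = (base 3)100111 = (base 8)400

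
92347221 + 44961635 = 137308856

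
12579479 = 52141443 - 39561964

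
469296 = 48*9777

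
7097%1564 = 841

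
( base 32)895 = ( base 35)6wf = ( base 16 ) 2125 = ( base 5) 232420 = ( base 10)8485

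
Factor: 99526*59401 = 2^1*7^1 *191^1*311^1*7109^1  =  5911943926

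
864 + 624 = 1488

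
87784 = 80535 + 7249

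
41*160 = 6560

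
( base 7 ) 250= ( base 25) 58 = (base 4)2011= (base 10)133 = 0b10000101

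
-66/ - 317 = 66/317 = 0.21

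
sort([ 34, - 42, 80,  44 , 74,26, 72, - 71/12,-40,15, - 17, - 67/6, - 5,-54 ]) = [ - 54, - 42,  -  40,-17, - 67/6, - 71/12 ,-5,15,26, 34,44,72 , 74,80 ] 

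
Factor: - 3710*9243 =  - 34291530 = - 2^1*3^2*5^1*7^1*13^1*53^1 * 79^1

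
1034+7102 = 8136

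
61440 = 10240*6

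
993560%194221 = 22455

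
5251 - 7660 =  - 2409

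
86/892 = 43/446=0.10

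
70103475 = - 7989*(-8775)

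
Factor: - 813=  -3^1 *271^1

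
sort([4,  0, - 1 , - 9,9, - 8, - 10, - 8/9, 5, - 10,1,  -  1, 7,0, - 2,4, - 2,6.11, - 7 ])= [ - 10, - 10, - 9, -8, - 7, - 2 , - 2, - 1,-1, - 8/9,0,0, 1, 4, 4, 5,  6.11, 7,9 ]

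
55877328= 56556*988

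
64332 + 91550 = 155882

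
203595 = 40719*5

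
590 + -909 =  - 319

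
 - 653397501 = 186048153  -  839445654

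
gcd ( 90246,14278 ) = 2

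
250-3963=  - 3713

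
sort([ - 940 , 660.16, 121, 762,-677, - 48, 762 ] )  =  [ - 940,-677, - 48,121, 660.16,762 , 762] 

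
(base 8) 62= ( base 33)1h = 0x32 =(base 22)26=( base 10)50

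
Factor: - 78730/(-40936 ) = 39365/20468 = 2^( - 2) * 5^1*7^(-1)*17^( - 1 )*43^(-1) * 7873^1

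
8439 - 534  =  7905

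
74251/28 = 2651+23/28 =2651.82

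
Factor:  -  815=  - 5^1*163^1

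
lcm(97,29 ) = 2813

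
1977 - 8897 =-6920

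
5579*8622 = 48102138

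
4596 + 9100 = 13696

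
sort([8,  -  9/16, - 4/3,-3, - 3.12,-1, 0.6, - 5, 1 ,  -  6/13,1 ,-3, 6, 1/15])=[ - 5, - 3.12, - 3, - 3, - 4/3,  -  1,-9/16,  -  6/13 , 1/15,0.6, 1, 1, 6,8]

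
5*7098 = 35490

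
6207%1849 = 660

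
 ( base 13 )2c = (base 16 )26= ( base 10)38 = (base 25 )1d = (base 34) 14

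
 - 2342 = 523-2865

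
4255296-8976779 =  - 4721483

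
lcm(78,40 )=1560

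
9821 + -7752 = 2069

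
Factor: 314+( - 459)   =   - 145 = - 5^1*29^1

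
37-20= 17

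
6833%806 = 385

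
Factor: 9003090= 2^1*3^1*5^1*73^1*4111^1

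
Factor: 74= 2^1  *37^1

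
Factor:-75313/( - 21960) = 2^( - 3 )*3^(-2 )*5^ ( - 1)*7^2 * 29^1 * 53^1*61^( - 1)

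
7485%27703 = 7485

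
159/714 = 53/238 = 0.22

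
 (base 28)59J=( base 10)4191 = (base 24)76F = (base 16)105f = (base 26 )655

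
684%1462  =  684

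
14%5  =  4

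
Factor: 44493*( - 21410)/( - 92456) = 2^( - 2 )*3^1*5^1*7^( - 1 )*13^( - 1 )*127^( - 1) * 2141^1*14831^1 = 476297565/46228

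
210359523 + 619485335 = 829844858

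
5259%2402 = 455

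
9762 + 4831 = 14593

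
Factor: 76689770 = 2^1*5^1 * 7668977^1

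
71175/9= 23725/3 = 7908.33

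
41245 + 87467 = 128712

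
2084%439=328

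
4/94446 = 2/47223 = 0.00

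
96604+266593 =363197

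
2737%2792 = 2737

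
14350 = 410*35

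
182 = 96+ 86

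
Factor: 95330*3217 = 2^1* 5^1*3217^1*9533^1 = 306676610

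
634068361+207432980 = 841501341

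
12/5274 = 2/879 = 0.00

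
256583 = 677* 379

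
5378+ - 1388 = 3990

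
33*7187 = 237171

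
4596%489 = 195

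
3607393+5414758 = 9022151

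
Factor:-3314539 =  - 107^1*30977^1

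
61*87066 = 5311026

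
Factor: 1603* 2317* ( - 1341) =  - 4980676491 = - 3^2*7^2*149^1 * 229^1*331^1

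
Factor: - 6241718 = -2^1*7^2*63691^1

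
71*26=1846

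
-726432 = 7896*( - 92 ) 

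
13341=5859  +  7482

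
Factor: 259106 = 2^1*129553^1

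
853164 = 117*7292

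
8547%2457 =1176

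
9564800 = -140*(  -  68320)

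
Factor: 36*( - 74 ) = -2^3*3^2*37^1   =  - 2664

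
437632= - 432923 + 870555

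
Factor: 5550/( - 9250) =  - 3^1*5^( - 1) = - 3/5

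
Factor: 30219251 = 17^1*113^1*15731^1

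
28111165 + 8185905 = 36297070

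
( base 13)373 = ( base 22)157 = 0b1001011001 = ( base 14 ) 30D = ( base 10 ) 601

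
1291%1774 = 1291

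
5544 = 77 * 72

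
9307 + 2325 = 11632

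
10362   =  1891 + 8471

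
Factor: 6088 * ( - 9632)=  - 58639616= - 2^8*7^1*43^1*761^1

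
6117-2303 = 3814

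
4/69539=4/69539 = 0.00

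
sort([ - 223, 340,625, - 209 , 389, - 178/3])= [-223, - 209, - 178/3,340,389,625 ]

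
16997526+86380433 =103377959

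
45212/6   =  22606/3 = 7535.33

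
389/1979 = 389/1979 = 0.20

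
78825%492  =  105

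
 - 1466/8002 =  -1 + 3268/4001 = - 0.18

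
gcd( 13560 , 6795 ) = 15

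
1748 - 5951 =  - 4203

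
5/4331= 5/4331 = 0.00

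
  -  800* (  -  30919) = 24735200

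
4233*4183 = 17706639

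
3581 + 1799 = 5380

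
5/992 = 5/992 = 0.01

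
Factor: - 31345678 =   -  2^1*7^1*13^1*157^1*1097^1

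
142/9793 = 142/9793 = 0.01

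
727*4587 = 3334749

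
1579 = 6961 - 5382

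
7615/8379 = 7615/8379 = 0.91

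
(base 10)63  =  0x3f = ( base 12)53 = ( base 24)2f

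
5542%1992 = 1558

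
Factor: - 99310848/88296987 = -33103616/29432329 =-2^8*7^3*13^1 * 29^1 * 313^( - 1 ) * 94033^( - 1 )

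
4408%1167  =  907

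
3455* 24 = 82920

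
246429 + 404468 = 650897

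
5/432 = 5/432 = 0.01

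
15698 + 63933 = 79631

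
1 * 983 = 983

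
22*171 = 3762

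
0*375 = 0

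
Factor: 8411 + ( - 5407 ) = 2^2*751^1 = 3004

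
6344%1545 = 164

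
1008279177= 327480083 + 680799094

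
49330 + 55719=105049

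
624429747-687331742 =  - 62901995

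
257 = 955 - 698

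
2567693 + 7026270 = 9593963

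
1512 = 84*18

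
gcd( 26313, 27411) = 3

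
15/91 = 15/91 =0.16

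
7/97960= 7/97960 = 0.00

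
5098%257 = 215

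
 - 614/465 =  - 2 + 316/465 = - 1.32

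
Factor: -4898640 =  -2^4 * 3^1*5^1 * 20411^1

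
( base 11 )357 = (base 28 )F5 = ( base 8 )651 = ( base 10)425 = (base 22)j7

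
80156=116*691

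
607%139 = 51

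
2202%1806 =396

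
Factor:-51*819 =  - 41769=-3^3*7^1*13^1 * 17^1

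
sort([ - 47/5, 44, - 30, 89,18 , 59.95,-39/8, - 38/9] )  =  [ - 30, - 47/5, - 39/8,-38/9, 18, 44, 59.95,89 ] 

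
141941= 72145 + 69796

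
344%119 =106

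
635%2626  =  635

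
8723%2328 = 1739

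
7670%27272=7670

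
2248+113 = 2361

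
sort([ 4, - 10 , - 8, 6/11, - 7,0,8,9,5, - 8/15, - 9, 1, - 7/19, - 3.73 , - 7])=[  -  10 ,-9, - 8, - 7, - 7,  -  3.73,-8/15,-7/19, 0,6/11, 1, 4,5, 8,  9]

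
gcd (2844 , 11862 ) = 18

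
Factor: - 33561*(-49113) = 3^6*11^1 * 17^1 * 107^1*113^1 = 1648281393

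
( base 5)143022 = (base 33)5H6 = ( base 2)1011101111100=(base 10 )6012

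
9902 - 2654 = 7248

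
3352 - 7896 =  - 4544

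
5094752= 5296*962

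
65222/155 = 420 + 122/155 = 420.79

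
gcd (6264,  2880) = 72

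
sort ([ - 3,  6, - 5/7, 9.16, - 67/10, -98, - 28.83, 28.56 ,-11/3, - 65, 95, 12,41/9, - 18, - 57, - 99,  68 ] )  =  [ - 99, - 98,- 65, -57, - 28.83, - 18, - 67/10, - 11/3,- 3,  -  5/7, 41/9,6,9.16,12, 28.56,68, 95 ] 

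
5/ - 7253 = -5/7253 = -  0.00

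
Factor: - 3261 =-3^1 * 1087^1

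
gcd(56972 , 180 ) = 4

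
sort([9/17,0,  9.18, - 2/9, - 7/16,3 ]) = [-7/16, - 2/9,0 , 9/17 , 3 , 9.18]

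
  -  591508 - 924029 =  - 1515537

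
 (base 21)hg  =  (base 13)229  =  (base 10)373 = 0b101110101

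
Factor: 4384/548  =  8 = 2^3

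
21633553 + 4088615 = 25722168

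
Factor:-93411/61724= - 2^(-2 ) *3^2*13^( - 1)*97^1*107^1*1187^( - 1 )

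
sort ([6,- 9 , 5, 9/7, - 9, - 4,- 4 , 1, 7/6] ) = [ - 9, - 9,  -  4, - 4,1, 7/6, 9/7,5, 6] 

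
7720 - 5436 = 2284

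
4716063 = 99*47637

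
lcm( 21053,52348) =1936876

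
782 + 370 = 1152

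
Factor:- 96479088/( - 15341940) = 8039924/1278495= 2^2 * 3^( - 2) * 5^( - 1)*28411^(-1)*2009981^1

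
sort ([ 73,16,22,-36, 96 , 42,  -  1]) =[ - 36,  -  1, 16,  22  ,  42, 73,96]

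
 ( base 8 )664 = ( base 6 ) 2004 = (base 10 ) 436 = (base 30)EG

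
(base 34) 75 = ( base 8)363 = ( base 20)C3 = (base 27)90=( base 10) 243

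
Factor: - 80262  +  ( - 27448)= - 107710 = - 2^1*5^1*10771^1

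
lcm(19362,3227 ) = 19362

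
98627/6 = 16437+5/6 = 16437.83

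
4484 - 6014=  - 1530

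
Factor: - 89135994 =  - 2^1*3^1*23^1 * 103^1*6271^1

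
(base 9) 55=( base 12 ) 42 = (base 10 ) 50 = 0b110010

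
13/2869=13/2869 = 0.00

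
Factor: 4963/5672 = 7/8=2^( - 3)*7^1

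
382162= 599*638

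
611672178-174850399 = 436821779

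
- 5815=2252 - 8067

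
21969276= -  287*(-76548) 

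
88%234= 88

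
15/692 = 15/692=0.02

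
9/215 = 9/215 = 0.04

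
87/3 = 29 = 29.00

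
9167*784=7186928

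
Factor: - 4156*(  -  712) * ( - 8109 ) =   -  2^5*3^2 * 17^1 * 53^1*89^1*1039^1 = -  23995114848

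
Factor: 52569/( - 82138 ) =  - 2^ ( - 1)*3^4*7^( - 1)*11^1*59^1*5867^( - 1)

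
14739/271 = 54 + 105/271 = 54.39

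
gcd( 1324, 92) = 4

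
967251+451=967702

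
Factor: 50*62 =2^2*5^2*31^1 = 3100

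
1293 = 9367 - 8074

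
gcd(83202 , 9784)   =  2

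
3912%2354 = 1558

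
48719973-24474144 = 24245829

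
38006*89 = 3382534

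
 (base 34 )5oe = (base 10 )6610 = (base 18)1274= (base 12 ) 39AA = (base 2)1100111010010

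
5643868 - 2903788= 2740080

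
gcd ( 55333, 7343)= 1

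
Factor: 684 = 2^2*3^2*19^1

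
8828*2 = 17656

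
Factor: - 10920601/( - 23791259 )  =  37^(-1 )*47^(  -  1)*109^1 * 13681^(-1 ) * 100189^1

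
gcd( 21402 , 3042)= 18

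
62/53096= 31/26548 =0.00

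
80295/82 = 979+ 17/82=979.21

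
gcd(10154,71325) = 1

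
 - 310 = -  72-238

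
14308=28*511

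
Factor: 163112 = 2^3 * 20389^1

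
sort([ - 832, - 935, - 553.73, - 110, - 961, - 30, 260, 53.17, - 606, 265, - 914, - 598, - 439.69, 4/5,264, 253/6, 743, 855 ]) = [- 961,-935, - 914, - 832, - 606, - 598, - 553.73,- 439.69,- 110, - 30,4/5,253/6,53.17, 260, 264, 265, 743,  855] 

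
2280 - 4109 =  - 1829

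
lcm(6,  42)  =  42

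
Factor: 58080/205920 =3^ ( - 1 )*11^1*13^ (-1) = 11/39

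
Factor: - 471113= -193^1 * 2441^1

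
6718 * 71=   476978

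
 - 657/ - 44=14 + 41/44 = 14.93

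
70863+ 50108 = 120971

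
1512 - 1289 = 223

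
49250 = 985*50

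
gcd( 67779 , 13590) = 9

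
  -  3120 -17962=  - 21082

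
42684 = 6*7114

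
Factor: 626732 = 2^2 * 156683^1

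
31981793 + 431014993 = 462996786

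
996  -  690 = 306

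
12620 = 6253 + 6367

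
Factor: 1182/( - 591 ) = - 2^1 =- 2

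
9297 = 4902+4395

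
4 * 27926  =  111704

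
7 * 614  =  4298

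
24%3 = 0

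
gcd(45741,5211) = 579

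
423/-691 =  - 423/691  =  - 0.61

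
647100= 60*10785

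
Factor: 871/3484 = 2^( - 2)  =  1/4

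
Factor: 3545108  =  2^2 *7^1 * 126611^1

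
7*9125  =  63875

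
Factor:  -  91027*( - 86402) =7864914854=2^1*227^1 *401^1*43201^1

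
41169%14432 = 12305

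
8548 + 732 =9280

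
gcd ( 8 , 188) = 4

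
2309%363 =131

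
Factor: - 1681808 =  - 2^4*257^1*409^1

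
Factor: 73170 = 2^1*3^3 * 5^1 * 271^1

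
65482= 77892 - 12410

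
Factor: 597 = 3^1*199^1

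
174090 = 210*829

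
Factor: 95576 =2^3*13^1*919^1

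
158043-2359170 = -2201127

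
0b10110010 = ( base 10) 178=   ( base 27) 6g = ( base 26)6M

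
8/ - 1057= - 1 + 1049/1057=-0.01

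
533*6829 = 3639857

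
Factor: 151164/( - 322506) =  - 442/943 = - 2^1*13^1*17^1*23^( - 1 )*41^( - 1)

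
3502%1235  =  1032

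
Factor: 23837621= 17^1 * 239^1*5867^1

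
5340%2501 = 338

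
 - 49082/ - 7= 49082/7 = 7011.71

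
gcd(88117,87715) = 1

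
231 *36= 8316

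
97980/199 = 492 + 72/199 = 492.36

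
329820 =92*3585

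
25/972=25/972 = 0.03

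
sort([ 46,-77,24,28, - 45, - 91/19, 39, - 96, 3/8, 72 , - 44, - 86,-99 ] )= [ - 99, - 96, - 86, - 77, - 45, - 44,-91/19,3/8,24, 28, 39,46, 72] 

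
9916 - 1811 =8105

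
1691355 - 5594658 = - 3903303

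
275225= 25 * 11009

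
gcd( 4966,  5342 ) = 2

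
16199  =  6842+9357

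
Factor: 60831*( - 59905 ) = -3644081055 = - 3^4*5^1*751^1 * 11981^1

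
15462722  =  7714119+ 7748603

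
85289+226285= 311574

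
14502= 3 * 4834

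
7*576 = 4032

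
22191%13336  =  8855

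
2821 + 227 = 3048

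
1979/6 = 1979/6 = 329.83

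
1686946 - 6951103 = -5264157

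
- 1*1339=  -1339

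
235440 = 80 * 2943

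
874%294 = 286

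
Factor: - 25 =  -  5^2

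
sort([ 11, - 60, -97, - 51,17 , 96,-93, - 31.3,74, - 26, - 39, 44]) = [ - 97, - 93, - 60, - 51, - 39,-31.3 , - 26, 11,17,44,74,96] 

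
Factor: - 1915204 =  - 2^2 * 478801^1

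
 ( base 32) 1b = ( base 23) 1K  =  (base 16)2b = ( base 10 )43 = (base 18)27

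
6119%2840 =439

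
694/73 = 694/73 = 9.51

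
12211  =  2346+9865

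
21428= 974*22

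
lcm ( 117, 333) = 4329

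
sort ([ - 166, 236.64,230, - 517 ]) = [ - 517,-166, 230, 236.64] 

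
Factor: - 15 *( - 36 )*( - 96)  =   - 2^7*3^4 * 5^1 = -51840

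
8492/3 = 8492/3=2830.67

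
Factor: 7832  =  2^3*11^1*89^1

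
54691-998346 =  - 943655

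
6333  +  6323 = 12656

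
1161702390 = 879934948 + 281767442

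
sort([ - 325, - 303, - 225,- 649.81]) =[ - 649.81,-325,-303, - 225]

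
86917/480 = 181+37/480 = 181.08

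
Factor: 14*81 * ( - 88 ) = - 99792 = -  2^4*3^4  *7^1*11^1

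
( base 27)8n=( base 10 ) 239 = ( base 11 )1a8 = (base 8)357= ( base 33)78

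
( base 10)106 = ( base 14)78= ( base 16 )6A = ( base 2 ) 1101010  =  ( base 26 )42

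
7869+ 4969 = 12838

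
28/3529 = 28/3529 = 0.01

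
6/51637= 6/51637 = 0.00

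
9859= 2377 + 7482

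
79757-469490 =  - 389733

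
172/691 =172/691 = 0.25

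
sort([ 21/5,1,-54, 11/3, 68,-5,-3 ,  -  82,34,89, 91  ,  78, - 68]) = [ -82, - 68, - 54, - 5 , - 3, 1,11/3,21/5, 34,68, 78, 89, 91]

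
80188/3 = 80188/3= 26729.33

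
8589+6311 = 14900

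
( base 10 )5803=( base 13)2845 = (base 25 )973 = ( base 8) 13253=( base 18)hg7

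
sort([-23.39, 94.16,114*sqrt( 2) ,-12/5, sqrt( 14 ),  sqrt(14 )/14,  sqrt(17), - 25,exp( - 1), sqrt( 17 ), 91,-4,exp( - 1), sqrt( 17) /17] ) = [  -  25 , -23.39,  -  4, - 12/5, sqrt ( 17) /17,sqrt( 14)/14 , exp( - 1),exp(  -  1),  sqrt ( 14) , sqrt(17) , sqrt( 17) , 91, 94.16, 114 * sqrt(2)]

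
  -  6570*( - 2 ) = 13140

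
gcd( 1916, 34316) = 4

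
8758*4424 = 38745392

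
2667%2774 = 2667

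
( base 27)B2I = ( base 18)16H9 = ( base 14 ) 2D3D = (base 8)17633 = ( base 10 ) 8091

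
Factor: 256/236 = 2^6*59^( - 1) = 64/59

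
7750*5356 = 41509000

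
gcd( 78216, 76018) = 2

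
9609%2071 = 1325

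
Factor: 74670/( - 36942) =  - 95/47 = - 5^1*19^1 * 47^( - 1 ) 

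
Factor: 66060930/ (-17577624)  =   - 2^(-2)*5^1*13^1*47^( - 1)*113^1*1499^1*15583^( - 1)  =  - 11010155/2929604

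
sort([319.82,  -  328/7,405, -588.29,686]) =[ - 588.29 , - 328/7,319.82, 405, 686]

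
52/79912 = 13/19978 = 0.00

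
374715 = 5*74943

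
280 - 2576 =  - 2296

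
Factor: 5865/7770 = 2^( - 1 )*7^( - 1)*17^1*23^1*37^ ( - 1)=391/518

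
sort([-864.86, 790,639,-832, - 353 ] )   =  [-864.86, - 832,-353 , 639, 790] 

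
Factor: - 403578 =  - 2^1* 3^2 * 7^1 * 3203^1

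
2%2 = 0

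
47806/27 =47806/27 = 1770.59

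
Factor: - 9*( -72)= 648 = 2^3*3^4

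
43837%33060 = 10777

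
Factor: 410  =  2^1 * 5^1*41^1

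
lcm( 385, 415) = 31955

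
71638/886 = 80 + 379/443=80.86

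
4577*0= 0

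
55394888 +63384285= 118779173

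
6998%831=350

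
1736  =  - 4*( - 434) 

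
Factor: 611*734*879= 2^1*3^1 *13^1*47^1* 293^1 * 367^1 = 394208646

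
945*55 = 51975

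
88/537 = 88/537 = 0.16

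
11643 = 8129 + 3514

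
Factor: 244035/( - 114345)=  -  3^( - 1)*7^( -1)*11^( - 1)*17^1*29^1 = - 493/231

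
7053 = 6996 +57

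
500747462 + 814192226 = 1314939688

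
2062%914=234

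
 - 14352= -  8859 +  - 5493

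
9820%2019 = 1744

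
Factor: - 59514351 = - 3^1*13^1*29^1*101^1 * 521^1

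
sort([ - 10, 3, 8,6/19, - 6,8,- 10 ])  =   [ - 10, - 10, -6,6/19,3,8 , 8] 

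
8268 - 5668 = 2600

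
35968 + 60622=96590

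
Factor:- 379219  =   - 17^1*22307^1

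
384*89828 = 34493952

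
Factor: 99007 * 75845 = 5^1* 7^1 *11^1*181^1 * 197^1 * 547^1 = 7509185915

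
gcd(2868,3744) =12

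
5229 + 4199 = 9428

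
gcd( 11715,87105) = 15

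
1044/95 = 1044/95   =  10.99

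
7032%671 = 322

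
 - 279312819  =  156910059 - 436222878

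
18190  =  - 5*( - 3638)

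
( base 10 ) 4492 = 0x118C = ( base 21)a3j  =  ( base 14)18cc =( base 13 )2077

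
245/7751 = 245/7751 = 0.03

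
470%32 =22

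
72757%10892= 7405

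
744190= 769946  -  25756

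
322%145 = 32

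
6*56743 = 340458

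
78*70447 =5494866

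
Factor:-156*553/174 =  - 2^1*7^1*13^1*29^( - 1 ) * 79^1 = -  14378/29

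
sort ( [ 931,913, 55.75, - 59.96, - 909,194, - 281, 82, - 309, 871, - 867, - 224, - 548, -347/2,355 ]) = [ - 909, -867, - 548, - 309, - 281, - 224, - 347/2,  -  59.96, 55.75,82, 194,355,871,913,931]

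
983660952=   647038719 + 336622233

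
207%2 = 1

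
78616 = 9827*8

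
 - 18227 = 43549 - 61776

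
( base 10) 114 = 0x72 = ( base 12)96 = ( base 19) 60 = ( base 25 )4E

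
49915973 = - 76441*(  -  653)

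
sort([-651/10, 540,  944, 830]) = [-651/10,540, 830,944] 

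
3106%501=100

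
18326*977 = 17904502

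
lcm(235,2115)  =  2115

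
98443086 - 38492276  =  59950810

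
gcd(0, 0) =0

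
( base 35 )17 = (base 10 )42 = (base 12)36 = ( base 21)20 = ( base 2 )101010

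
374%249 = 125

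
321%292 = 29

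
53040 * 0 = 0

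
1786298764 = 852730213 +933568551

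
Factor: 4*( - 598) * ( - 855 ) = 2^3*3^2 *5^1*13^1 * 19^1*23^1 = 2045160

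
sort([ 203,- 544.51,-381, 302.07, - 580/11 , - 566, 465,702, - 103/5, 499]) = [ - 566, - 544.51, - 381 , - 580/11, - 103/5, 203, 302.07,465,499, 702]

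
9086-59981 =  - 50895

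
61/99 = 61/99 = 0.62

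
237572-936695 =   -  699123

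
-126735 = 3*( - 42245) 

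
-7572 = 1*(- 7572 )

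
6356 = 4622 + 1734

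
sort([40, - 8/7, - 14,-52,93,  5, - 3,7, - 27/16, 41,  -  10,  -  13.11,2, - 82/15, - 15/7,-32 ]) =[ - 52,-32, - 14, - 13.11, - 10, - 82/15, - 3, - 15/7, - 27/16, - 8/7, 2, 5,  7,40, 41, 93 ] 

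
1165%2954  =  1165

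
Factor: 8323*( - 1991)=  - 16571093= -7^1*11^1*29^1*41^1*181^1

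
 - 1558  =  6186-7744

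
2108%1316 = 792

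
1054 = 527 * 2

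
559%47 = 42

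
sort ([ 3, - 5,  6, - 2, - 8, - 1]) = [ - 8, - 5 , - 2, - 1, 3, 6] 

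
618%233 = 152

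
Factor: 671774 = 2^1*59^1*5693^1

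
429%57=30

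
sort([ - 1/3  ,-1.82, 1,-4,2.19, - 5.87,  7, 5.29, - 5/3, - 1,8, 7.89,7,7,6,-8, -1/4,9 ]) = [- 8, - 5.87, - 4, - 1.82, - 5/3, - 1, - 1/3, - 1/4, 1, 2.19,5.29,6,  7,  7,7 , 7.89,8 , 9 ]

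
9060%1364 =876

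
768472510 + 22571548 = 791044058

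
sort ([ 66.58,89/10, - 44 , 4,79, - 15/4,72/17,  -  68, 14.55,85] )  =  [ - 68, - 44, - 15/4,4,72/17, 89/10,14.55, 66.58, 79,85]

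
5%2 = 1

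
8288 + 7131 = 15419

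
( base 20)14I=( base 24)KI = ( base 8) 762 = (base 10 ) 498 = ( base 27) ic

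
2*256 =512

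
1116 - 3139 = -2023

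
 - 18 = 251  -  269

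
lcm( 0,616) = 0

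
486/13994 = 243/6997=0.03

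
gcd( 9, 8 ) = 1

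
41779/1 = 41779 =41779.00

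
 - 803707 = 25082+  -  828789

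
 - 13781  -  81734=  - 95515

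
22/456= 11/228=   0.05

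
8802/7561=8802/7561 = 1.16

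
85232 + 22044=107276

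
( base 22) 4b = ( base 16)63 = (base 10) 99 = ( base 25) 3O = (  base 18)59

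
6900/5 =1380 = 1380.00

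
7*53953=377671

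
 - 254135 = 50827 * ( - 5)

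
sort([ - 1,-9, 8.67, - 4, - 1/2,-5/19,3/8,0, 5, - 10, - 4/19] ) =[-10, - 9, - 4, - 1, - 1/2, - 5/19,-4/19,0,3/8,  5,8.67]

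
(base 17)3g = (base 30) 27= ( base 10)67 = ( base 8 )103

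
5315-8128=- 2813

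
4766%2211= 344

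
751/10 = 751/10 =75.10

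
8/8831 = 8/8831 = 0.00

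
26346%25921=425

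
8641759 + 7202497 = 15844256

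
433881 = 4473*97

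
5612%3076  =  2536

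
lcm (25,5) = 25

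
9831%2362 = 383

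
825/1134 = 275/378 = 0.73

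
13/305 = 13/305 = 0.04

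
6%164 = 6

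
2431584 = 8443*288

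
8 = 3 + 5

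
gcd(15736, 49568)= 8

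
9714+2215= 11929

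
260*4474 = 1163240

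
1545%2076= 1545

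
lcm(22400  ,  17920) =89600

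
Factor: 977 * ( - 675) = -659475 = - 3^3*5^2*977^1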